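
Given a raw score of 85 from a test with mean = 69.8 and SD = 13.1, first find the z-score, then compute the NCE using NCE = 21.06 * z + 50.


z = (X - mean) / SD = (85 - 69.8) / 13.1
z = 15.2 / 13.1
z = 1.1603
NCE = NCE = 21.06z + 50
Carry z at full precision (z = 15.2 / 13.1) into the conversion:
NCE = 21.06 * (15.2 / 13.1) + 50 = 320.112 / 13.1 + 50
NCE = 24.436 + 50
NCE = 74.436

74.436


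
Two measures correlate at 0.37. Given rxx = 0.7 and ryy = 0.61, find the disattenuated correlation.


r_corrected = rxy / sqrt(rxx * ryy)
= 0.37 / sqrt(0.7 * 0.61)
= 0.37 / sqrt(0.427)
= 0.37 / 0.653452
r_corrected = 0.5662

0.5662


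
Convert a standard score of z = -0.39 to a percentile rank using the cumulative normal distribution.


CDF(z) = 0.5 * (1 + erf(z/sqrt(2)))
erf(-0.2758) = -0.3035
CDF = 0.3483
Percentile rank = 0.3483 * 100 = 34.83

34.83


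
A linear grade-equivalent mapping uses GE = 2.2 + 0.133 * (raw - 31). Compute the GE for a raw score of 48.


raw - median = 48 - 31 = 17
slope * diff = 0.133 * 17 = 2.261
GE = 2.2 + 2.261
GE = 4.461

4.461


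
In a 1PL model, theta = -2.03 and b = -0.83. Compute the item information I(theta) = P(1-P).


P = 1/(1+exp(-(-2.03--0.83))) = 0.2315
I = P*(1-P) = 0.2315 * 0.7685
I = 0.1779

0.1779


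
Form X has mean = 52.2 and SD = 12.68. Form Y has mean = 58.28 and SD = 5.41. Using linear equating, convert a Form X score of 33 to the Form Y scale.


slope = SD_Y / SD_X = 5.41 / 12.68 ~ 0.4267
intercept = mean_Y - slope * mean_X = 58.28 - (5.41 / 12.68) * 52.2 ~ 36.0085
Y = slope * X + intercept. To avoid rounding drift from the rounded slope/intercept, evaluate the equivalent form Y = mean_Y + SD_Y * (X - mean_X) / SD_X at full precision:
Y = 58.28 + 5.41 * (33 - 52.2) / 12.68
Y = 58.28 - 5.41 * 19.2 / 12.68
Y = 58.28 - 103.872 / 12.68
Y = 58.28 - 8.1918
Y = 50.0882

50.0882


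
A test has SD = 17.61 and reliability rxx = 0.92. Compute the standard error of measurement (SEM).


SEM = SD * sqrt(1 - rxx)
SEM = 17.61 * sqrt(1 - 0.92)
SEM = 17.61 * sqrt(0.08) = 17.61 * 0.282843
SEM = 4.9809

4.9809


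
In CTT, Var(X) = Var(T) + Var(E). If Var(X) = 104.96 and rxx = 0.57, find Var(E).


var_true = rxx * var_obs = 0.57 * 104.96 = 59.8272
var_error = var_obs - var_true
var_error = 104.96 - 59.8272
var_error = 45.1328

45.1328


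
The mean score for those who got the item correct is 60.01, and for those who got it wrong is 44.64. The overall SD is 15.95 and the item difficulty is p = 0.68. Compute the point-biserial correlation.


q = 1 - p = 0.32
rpb = ((M1 - M0) / SD) * sqrt(p * q)
rpb = ((60.01 - 44.64) / 15.95) * sqrt(0.68 * 0.32)
rpb = 0.4495

0.4495


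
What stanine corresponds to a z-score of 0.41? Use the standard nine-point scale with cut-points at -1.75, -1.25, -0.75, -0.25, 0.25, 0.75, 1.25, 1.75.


Stanine boundaries: [-1.75, -1.25, -0.75, -0.25, 0.25, 0.75, 1.25, 1.75]
z = 0.41
Check each boundary:
  z >= -1.75 -> could be stanine 2
  z >= -1.25 -> could be stanine 3
  z >= -0.75 -> could be stanine 4
  z >= -0.25 -> could be stanine 5
  z >= 0.25 -> could be stanine 6
  z < 0.75
  z < 1.25
  z < 1.75
Highest qualifying boundary gives stanine = 6

6


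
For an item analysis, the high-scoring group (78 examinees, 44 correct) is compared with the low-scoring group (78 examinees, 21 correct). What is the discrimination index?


p_upper = 44/78 = 0.5641
p_lower = 21/78 = 0.2692
D = 0.5641 - 0.2692 = 0.2949

0.2949


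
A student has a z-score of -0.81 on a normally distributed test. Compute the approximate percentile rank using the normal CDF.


CDF(z) = 0.5 * (1 + erf(z/sqrt(2)))
erf(-0.5728) = -0.5821
CDF = 0.209
Percentile rank = 0.209 * 100 = 20.9

20.9


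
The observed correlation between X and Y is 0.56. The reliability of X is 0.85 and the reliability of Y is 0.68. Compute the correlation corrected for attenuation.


r_corrected = rxy / sqrt(rxx * ryy)
= 0.56 / sqrt(0.85 * 0.68)
= 0.56 / sqrt(0.578)
= 0.56 / 0.760263
r_corrected = 0.7366

0.7366


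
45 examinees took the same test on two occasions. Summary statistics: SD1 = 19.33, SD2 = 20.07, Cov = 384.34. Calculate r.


r = cov(X,Y) / (SD_X * SD_Y)
r = 384.34 / (19.33 * 20.07)
r = 384.34 / 387.9531
r = 0.9907

0.9907


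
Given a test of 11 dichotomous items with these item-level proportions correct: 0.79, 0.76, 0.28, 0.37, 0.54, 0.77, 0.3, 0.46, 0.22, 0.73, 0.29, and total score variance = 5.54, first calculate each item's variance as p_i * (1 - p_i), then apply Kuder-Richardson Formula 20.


For each item, compute p_i * q_i:
  Item 1: 0.79 * 0.21 = 0.1659
  Item 2: 0.76 * 0.24 = 0.1824
  Item 3: 0.28 * 0.72 = 0.2016
  Item 4: 0.37 * 0.63 = 0.2331
  Item 5: 0.54 * 0.46 = 0.2484
  Item 6: 0.77 * 0.23 = 0.1771
  Item 7: 0.3 * 0.7 = 0.21
  Item 8: 0.46 * 0.54 = 0.2484
  Item 9: 0.22 * 0.78 = 0.1716
  Item 10: 0.73 * 0.27 = 0.1971
  Item 11: 0.29 * 0.71 = 0.2059
Sum(p_i * q_i) = 0.1659 + 0.1824 + 0.2016 + 0.2331 + 0.2484 + 0.1771 + 0.21 + 0.2484 + 0.1716 + 0.1971 + 0.2059 = 2.2415
KR-20 = (k/(k-1)) * (1 - Sum(p_i*q_i) / Var_total)
= (11/10) * (1 - 2.2415/5.54)
= 1.1 * 0.5954
KR-20 = 0.6549

0.6549


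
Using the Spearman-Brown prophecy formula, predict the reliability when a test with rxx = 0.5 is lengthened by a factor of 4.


r_new = (n * rxx) / (1 + (n-1) * rxx)
r_new = (4 * 0.5) / (1 + 3 * 0.5)
r_new = 2.0 / 2.5
r_new = 0.8

0.8


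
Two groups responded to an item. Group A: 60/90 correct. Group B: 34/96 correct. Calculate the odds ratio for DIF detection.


Odds_A = 60/30 = 2.0
Odds_B = 34/62 = 0.5484
OR = Odds_A / Odds_B = 2.0 / 0.5484
Exactly, OR = (60 * 62) / (30 * 34) = 3720 / 1020
OR = 3.6471

3.6471


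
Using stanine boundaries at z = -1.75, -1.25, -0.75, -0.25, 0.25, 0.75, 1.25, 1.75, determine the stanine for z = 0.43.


Stanine boundaries: [-1.75, -1.25, -0.75, -0.25, 0.25, 0.75, 1.25, 1.75]
z = 0.43
Check each boundary:
  z >= -1.75 -> could be stanine 2
  z >= -1.25 -> could be stanine 3
  z >= -0.75 -> could be stanine 4
  z >= -0.25 -> could be stanine 5
  z >= 0.25 -> could be stanine 6
  z < 0.75
  z < 1.25
  z < 1.75
Highest qualifying boundary gives stanine = 6

6


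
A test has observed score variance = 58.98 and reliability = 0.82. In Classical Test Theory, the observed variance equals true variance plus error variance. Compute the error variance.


var_true = rxx * var_obs = 0.82 * 58.98 = 48.3636
var_error = var_obs - var_true
var_error = 58.98 - 48.3636
var_error = 10.6164

10.6164


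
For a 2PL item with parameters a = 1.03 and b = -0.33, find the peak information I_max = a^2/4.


For 2PL, max info at theta = b = -0.33
I_max = a^2 / 4 = 1.03^2 / 4
= 1.0609 / 4
I_max = 0.2652

0.2652


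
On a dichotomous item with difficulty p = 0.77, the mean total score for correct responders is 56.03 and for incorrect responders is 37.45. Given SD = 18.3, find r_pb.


q = 1 - p = 0.23
rpb = ((M1 - M0) / SD) * sqrt(p * q)
rpb = ((56.03 - 37.45) / 18.3) * sqrt(0.77 * 0.23)
rpb = 0.4273

0.4273


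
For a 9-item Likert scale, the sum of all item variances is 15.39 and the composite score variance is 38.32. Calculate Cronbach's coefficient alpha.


alpha = (k/(k-1)) * (1 - sum(si^2)/s_total^2)
= (9/8) * (1 - 15.39/38.32)
alpha = 0.6732

0.6732


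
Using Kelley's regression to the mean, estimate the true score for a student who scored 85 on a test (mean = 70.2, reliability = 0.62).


T_est = rxx * X + (1 - rxx) * mean
T_est = 0.62 * 85 + 0.38 * 70.2
T_est = 52.7 + 26.676
T_est = 79.376

79.376


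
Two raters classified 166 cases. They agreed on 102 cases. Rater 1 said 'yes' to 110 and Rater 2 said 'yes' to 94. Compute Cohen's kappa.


P_o = 102/166 = 0.614458
P_e = (110*94 + 56*72) / 27556 = 0.521556
kappa = (P_o - P_e) / (1 - P_e)
kappa = (0.614458 - 0.521556) / (1 - 0.521556)
kappa = 0.1942

0.1942


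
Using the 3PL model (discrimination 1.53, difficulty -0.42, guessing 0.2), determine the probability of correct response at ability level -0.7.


logit = 1.53*(-0.7 - -0.42) = -0.4284
P* = 1/(1 + exp(--0.4284)) = 0.3945
P = 0.2 + (1 - 0.2) * 0.3945
P = 0.5156

0.5156


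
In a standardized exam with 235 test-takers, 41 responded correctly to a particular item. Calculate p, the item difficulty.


Item difficulty p = number correct / total examinees
p = 41 / 235
p = 0.1745

0.1745


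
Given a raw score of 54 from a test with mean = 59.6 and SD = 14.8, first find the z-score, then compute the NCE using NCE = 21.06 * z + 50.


z = (X - mean) / SD = (54 - 59.6) / 14.8
z = -5.6 / 14.8
z = -0.3784
NCE = NCE = 21.06z + 50
Carry z at full precision (z = -5.6 / 14.8) into the conversion:
NCE = 21.06 * (-5.6 / 14.8) + 50 = -117.936 / 14.8 + 50
NCE = -7.9686 + 50
NCE = 42.0314

42.0314


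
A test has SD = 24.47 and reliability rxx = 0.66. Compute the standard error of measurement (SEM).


SEM = SD * sqrt(1 - rxx)
SEM = 24.47 * sqrt(1 - 0.66)
SEM = 24.47 * sqrt(0.34) = 24.47 * 0.583095
SEM = 14.2683

14.2683


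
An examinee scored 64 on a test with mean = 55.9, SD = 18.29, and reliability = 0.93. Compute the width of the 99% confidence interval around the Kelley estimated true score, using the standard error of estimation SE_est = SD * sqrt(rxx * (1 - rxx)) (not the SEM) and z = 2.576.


True score estimate = 0.93*64 + 0.07*55.9 = 63.433
SE_est = SD * sqrt(rxx * (1 - rxx)) = 18.29 * sqrt(0.93 * 0.07) = 18.29 * sqrt(0.0651) = 4.666639
CI = T_est +/- z * SE_est, so width = 2 * z * SE_est = 2 * 2.576 * 4.666639
Width = 24.0425

24.0425


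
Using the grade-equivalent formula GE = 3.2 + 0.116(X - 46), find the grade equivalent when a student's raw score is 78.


raw - median = 78 - 46 = 32
slope * diff = 0.116 * 32 = 3.712
GE = 3.2 + 3.712
GE = 6.912

6.912


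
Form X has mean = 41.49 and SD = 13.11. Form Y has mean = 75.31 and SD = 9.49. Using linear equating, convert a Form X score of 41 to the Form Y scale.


slope = SD_Y / SD_X = 9.49 / 13.11 ~ 0.7239
intercept = mean_Y - slope * mean_X = 75.31 - (9.49 / 13.11) * 41.49 ~ 45.2764
Y = slope * X + intercept. To avoid rounding drift from the rounded slope/intercept, evaluate the equivalent form Y = mean_Y + SD_Y * (X - mean_X) / SD_X at full precision:
Y = 75.31 + 9.49 * (41 - 41.49) / 13.11
Y = 75.31 - 9.49 * 0.49 / 13.11
Y = 75.31 - 4.6501 / 13.11
Y = 75.31 - 0.3547
Y = 74.9553

74.9553


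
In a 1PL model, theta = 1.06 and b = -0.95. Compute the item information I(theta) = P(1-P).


P = 1/(1+exp(-(1.06--0.95))) = 0.8818
I = P*(1-P) = 0.8818 * 0.1182
I = 0.1042

0.1042


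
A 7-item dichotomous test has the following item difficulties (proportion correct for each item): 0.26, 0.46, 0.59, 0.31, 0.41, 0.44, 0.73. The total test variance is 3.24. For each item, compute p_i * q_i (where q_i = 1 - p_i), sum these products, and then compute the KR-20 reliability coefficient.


For each item, compute p_i * q_i:
  Item 1: 0.26 * 0.74 = 0.1924
  Item 2: 0.46 * 0.54 = 0.2484
  Item 3: 0.59 * 0.41 = 0.2419
  Item 4: 0.31 * 0.69 = 0.2139
  Item 5: 0.41 * 0.59 = 0.2419
  Item 6: 0.44 * 0.56 = 0.2464
  Item 7: 0.73 * 0.27 = 0.1971
Sum(p_i * q_i) = 0.1924 + 0.2484 + 0.2419 + 0.2139 + 0.2419 + 0.2464 + 0.1971 = 1.582
KR-20 = (k/(k-1)) * (1 - Sum(p_i*q_i) / Var_total)
= (7/6) * (1 - 1.582/3.24)
= 1.1667 * 0.5117
KR-20 = 0.597

0.597


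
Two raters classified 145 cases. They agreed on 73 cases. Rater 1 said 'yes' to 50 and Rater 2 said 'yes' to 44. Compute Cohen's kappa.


P_o = 73/145 = 0.503448
P_e = (50*44 + 95*101) / 21025 = 0.560999
kappa = (P_o - P_e) / (1 - P_e)
kappa = (0.503448 - 0.560999) / (1 - 0.560999)
kappa = -0.1311

-0.1311


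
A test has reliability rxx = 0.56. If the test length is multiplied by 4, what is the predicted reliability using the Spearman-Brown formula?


r_new = (n * rxx) / (1 + (n-1) * rxx)
r_new = (4 * 0.56) / (1 + 3 * 0.56)
r_new = 2.24 / 2.68
r_new = 0.8358

0.8358


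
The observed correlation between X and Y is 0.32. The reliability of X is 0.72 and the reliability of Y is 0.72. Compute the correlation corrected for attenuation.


r_corrected = rxy / sqrt(rxx * ryy)
= 0.32 / sqrt(0.72 * 0.72)
= 0.32 / sqrt(0.5184)
= 0.32 / 0.72
r_corrected = 0.4444

0.4444


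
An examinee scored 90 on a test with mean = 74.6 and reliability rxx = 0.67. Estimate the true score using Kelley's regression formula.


T_est = rxx * X + (1 - rxx) * mean
T_est = 0.67 * 90 + 0.33 * 74.6
T_est = 60.3 + 24.618
T_est = 84.918

84.918


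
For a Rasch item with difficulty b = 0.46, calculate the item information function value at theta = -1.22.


P = 1/(1+exp(-(-1.22-0.46))) = 0.1571
I = P*(1-P) = 0.1571 * 0.8429
I = 0.1324

0.1324


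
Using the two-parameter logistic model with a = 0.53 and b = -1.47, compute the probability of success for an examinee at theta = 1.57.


a*(theta - b) = 0.53 * (1.57 - -1.47) = 1.6112
exp(-1.6112) = 0.1996
P = 1 / (1 + 0.1996)
P = 0.8336

0.8336


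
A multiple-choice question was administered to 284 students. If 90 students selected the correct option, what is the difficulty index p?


Item difficulty p = number correct / total examinees
p = 90 / 284
p = 0.3169

0.3169


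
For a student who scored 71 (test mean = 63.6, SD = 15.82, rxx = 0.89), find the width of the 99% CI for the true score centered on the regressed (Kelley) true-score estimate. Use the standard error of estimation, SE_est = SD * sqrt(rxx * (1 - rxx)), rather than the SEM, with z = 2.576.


True score estimate = 0.89*71 + 0.11*63.6 = 70.186
SE_est = SD * sqrt(rxx * (1 - rxx)) = 15.82 * sqrt(0.89 * 0.11) = 15.82 * sqrt(0.0979) = 4.949916
CI = T_est +/- z * SE_est, so width = 2 * z * SE_est = 2 * 2.576 * 4.949916
Width = 25.502

25.502


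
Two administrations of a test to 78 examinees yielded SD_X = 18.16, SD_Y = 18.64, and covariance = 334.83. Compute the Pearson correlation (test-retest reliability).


r = cov(X,Y) / (SD_X * SD_Y)
r = 334.83 / (18.16 * 18.64)
r = 334.83 / 338.5024
r = 0.9892

0.9892


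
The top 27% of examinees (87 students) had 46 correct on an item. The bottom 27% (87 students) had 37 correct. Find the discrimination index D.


p_upper = 46/87 = 0.5287
p_lower = 37/87 = 0.4253
D = 0.5287 - 0.4253 = 0.1034

0.1034


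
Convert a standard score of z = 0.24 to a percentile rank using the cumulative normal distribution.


CDF(z) = 0.5 * (1 + erf(z/sqrt(2)))
erf(0.1697) = 0.1897
CDF = 0.5948
Percentile rank = 0.5948 * 100 = 59.48

59.48


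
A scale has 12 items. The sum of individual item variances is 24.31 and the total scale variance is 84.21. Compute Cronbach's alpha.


alpha = (k/(k-1)) * (1 - sum(si^2)/s_total^2)
= (12/11) * (1 - 24.31/84.21)
alpha = 0.776

0.776


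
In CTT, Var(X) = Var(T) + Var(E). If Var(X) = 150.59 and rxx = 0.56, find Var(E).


var_true = rxx * var_obs = 0.56 * 150.59 = 84.3304
var_error = var_obs - var_true
var_error = 150.59 - 84.3304
var_error = 66.2596

66.2596


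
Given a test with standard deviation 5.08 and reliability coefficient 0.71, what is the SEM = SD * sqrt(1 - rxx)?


SEM = SD * sqrt(1 - rxx)
SEM = 5.08 * sqrt(1 - 0.71)
SEM = 5.08 * sqrt(0.29) = 5.08 * 0.538516
SEM = 2.7357

2.7357


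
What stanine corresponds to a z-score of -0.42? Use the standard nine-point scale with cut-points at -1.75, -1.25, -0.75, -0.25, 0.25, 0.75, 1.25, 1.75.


Stanine boundaries: [-1.75, -1.25, -0.75, -0.25, 0.25, 0.75, 1.25, 1.75]
z = -0.42
Check each boundary:
  z >= -1.75 -> could be stanine 2
  z >= -1.25 -> could be stanine 3
  z >= -0.75 -> could be stanine 4
  z < -0.25
  z < 0.25
  z < 0.75
  z < 1.25
  z < 1.75
Highest qualifying boundary gives stanine = 4

4


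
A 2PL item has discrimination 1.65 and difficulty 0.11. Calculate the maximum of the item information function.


For 2PL, max info at theta = b = 0.11
I_max = a^2 / 4 = 1.65^2 / 4
= 2.7225 / 4
I_max = 0.6806

0.6806


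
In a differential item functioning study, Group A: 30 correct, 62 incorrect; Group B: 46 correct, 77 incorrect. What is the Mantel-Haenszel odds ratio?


Odds_A = 30/62 = 0.4839
Odds_B = 46/77 = 0.5974
OR = Odds_A / Odds_B = 0.4839 / 0.5974
Exactly, OR = (30 * 77) / (62 * 46) = 2310 / 2852
OR = 0.81

0.81


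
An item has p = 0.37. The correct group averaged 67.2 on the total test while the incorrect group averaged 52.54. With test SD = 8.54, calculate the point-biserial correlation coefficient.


q = 1 - p = 0.63
rpb = ((M1 - M0) / SD) * sqrt(p * q)
rpb = ((67.2 - 52.54) / 8.54) * sqrt(0.37 * 0.63)
rpb = 0.8288

0.8288


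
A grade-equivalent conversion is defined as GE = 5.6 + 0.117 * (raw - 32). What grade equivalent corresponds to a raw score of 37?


raw - median = 37 - 32 = 5
slope * diff = 0.117 * 5 = 0.585
GE = 5.6 + 0.585
GE = 6.185

6.185


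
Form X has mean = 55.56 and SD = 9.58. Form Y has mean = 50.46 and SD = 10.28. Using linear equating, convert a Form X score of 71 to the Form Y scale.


slope = SD_Y / SD_X = 10.28 / 9.58 ~ 1.0731
intercept = mean_Y - slope * mean_X = 50.46 - (10.28 / 9.58) * 55.56 ~ -9.1597
Y = slope * X + intercept. To avoid rounding drift from the rounded slope/intercept, evaluate the equivalent form Y = mean_Y + SD_Y * (X - mean_X) / SD_X at full precision:
Y = 50.46 + 10.28 * (71 - 55.56) / 9.58
Y = 50.46 + 10.28 * 15.44 / 9.58
Y = 50.46 + 158.7232 / 9.58
Y = 50.46 + 16.5682
Y = 67.0282

67.0282


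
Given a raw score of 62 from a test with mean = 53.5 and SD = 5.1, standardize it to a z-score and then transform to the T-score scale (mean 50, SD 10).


z = (X - mean) / SD = (62 - 53.5) / 5.1
z = 8.5 / 5.1
z = 1.6667
T-score = T = 50 + 10z
Carry z at full precision (z = 8.5 / 5.1) into the conversion:
T-score = 50 + 10 * (8.5 / 5.1) = 50 + 85 / 5.1
T-score = 50 + 16.6667
T-score = 66.6667

66.6667


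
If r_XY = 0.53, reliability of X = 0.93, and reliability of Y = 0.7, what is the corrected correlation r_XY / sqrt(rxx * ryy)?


r_corrected = rxy / sqrt(rxx * ryy)
= 0.53 / sqrt(0.93 * 0.7)
= 0.53 / sqrt(0.651)
= 0.53 / 0.806846
r_corrected = 0.6569

0.6569


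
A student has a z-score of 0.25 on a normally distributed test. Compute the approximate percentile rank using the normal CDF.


CDF(z) = 0.5 * (1 + erf(z/sqrt(2)))
erf(0.1768) = 0.1974
CDF = 0.5987
Percentile rank = 0.5987 * 100 = 59.87

59.87


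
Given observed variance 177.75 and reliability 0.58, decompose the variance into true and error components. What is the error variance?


var_true = rxx * var_obs = 0.58 * 177.75 = 103.095
var_error = var_obs - var_true
var_error = 177.75 - 103.095
var_error = 74.655

74.655


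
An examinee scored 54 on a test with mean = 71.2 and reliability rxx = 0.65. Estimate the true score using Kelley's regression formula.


T_est = rxx * X + (1 - rxx) * mean
T_est = 0.65 * 54 + 0.35 * 71.2
T_est = 35.1 + 24.92
T_est = 60.02

60.02


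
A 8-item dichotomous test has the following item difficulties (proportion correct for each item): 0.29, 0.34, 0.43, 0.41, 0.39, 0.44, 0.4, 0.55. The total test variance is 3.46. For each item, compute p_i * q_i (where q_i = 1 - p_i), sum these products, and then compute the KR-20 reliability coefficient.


For each item, compute p_i * q_i:
  Item 1: 0.29 * 0.71 = 0.2059
  Item 2: 0.34 * 0.66 = 0.2244
  Item 3: 0.43 * 0.57 = 0.2451
  Item 4: 0.41 * 0.59 = 0.2419
  Item 5: 0.39 * 0.61 = 0.2379
  Item 6: 0.44 * 0.56 = 0.2464
  Item 7: 0.4 * 0.6 = 0.24
  Item 8: 0.55 * 0.45 = 0.2475
Sum(p_i * q_i) = 0.2059 + 0.2244 + 0.2451 + 0.2419 + 0.2379 + 0.2464 + 0.24 + 0.2475 = 1.8891
KR-20 = (k/(k-1)) * (1 - Sum(p_i*q_i) / Var_total)
= (8/7) * (1 - 1.8891/3.46)
= 1.1429 * 0.454
KR-20 = 0.5189

0.5189


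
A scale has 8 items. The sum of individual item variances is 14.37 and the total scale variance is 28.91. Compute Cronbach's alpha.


alpha = (k/(k-1)) * (1 - sum(si^2)/s_total^2)
= (8/7) * (1 - 14.37/28.91)
alpha = 0.5748

0.5748


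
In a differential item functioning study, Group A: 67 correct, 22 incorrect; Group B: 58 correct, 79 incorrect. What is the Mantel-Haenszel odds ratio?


Odds_A = 67/22 = 3.0455
Odds_B = 58/79 = 0.7342
OR = Odds_A / Odds_B = 3.0455 / 0.7342
Exactly, OR = (67 * 79) / (22 * 58) = 5293 / 1276
OR = 4.1481

4.1481


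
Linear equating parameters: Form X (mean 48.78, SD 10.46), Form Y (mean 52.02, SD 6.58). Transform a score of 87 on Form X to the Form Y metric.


slope = SD_Y / SD_X = 6.58 / 10.46 ~ 0.6291
intercept = mean_Y - slope * mean_X = 52.02 - (6.58 / 10.46) * 48.78 ~ 21.3343
Y = slope * X + intercept. To avoid rounding drift from the rounded slope/intercept, evaluate the equivalent form Y = mean_Y + SD_Y * (X - mean_X) / SD_X at full precision:
Y = 52.02 + 6.58 * (87 - 48.78) / 10.46
Y = 52.02 + 6.58 * 38.22 / 10.46
Y = 52.02 + 251.4876 / 10.46
Y = 52.02 + 24.0428
Y = 76.0628

76.0628


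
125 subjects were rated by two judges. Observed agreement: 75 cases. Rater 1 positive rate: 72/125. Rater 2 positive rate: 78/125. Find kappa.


P_o = 75/125 = 0.6
P_e = (72*78 + 53*47) / 15625 = 0.518848
kappa = (P_o - P_e) / (1 - P_e)
kappa = (0.6 - 0.518848) / (1 - 0.518848)
kappa = 0.1687

0.1687


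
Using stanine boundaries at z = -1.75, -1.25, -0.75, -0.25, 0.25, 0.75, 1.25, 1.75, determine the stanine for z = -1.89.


Stanine boundaries: [-1.75, -1.25, -0.75, -0.25, 0.25, 0.75, 1.25, 1.75]
z = -1.89
Check each boundary:
  z < -1.75
  z < -1.25
  z < -0.75
  z < -0.25
  z < 0.25
  z < 0.75
  z < 1.25
  z < 1.75
Highest qualifying boundary gives stanine = 1

1


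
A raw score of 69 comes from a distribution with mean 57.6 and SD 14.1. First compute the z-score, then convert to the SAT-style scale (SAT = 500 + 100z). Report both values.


z = (X - mean) / SD = (69 - 57.6) / 14.1
z = 11.4 / 14.1
z = 0.8085
SAT-scale = SAT = 500 + 100z
Carry z at full precision (z = 11.4 / 14.1) into the conversion:
SAT-scale = 500 + 100 * (11.4 / 14.1) = 500 + 1140 / 14.1
SAT-scale = 500 + 80.8511
SAT-scale = 580.8511

580.8511


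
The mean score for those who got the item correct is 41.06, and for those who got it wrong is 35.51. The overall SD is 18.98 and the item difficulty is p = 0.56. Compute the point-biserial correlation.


q = 1 - p = 0.44
rpb = ((M1 - M0) / SD) * sqrt(p * q)
rpb = ((41.06 - 35.51) / 18.98) * sqrt(0.56 * 0.44)
rpb = 0.1452

0.1452


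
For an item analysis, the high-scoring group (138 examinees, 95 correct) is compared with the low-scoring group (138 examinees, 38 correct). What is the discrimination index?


p_upper = 95/138 = 0.6884
p_lower = 38/138 = 0.2754
D = 0.6884 - 0.2754 = 0.413

0.413


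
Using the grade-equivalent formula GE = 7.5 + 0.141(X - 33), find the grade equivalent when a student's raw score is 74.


raw - median = 74 - 33 = 41
slope * diff = 0.141 * 41 = 5.781
GE = 7.5 + 5.781
GE = 13.281

13.281


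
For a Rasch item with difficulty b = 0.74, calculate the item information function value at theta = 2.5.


P = 1/(1+exp(-(2.5-0.74))) = 0.8532
I = P*(1-P) = 0.8532 * 0.1468
I = 0.1252

0.1252


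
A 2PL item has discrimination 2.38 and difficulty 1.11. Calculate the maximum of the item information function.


For 2PL, max info at theta = b = 1.11
I_max = a^2 / 4 = 2.38^2 / 4
= 5.6644 / 4
I_max = 1.4161

1.4161


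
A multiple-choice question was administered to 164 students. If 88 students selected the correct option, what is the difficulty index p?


Item difficulty p = number correct / total examinees
p = 88 / 164
p = 0.5366

0.5366


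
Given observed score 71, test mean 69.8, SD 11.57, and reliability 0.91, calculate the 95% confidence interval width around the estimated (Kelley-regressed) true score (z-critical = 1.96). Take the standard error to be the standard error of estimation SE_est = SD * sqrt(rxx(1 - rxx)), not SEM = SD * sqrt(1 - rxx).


True score estimate = 0.91*71 + 0.09*69.8 = 70.892
SE_est = SD * sqrt(rxx * (1 - rxx)) = 11.57 * sqrt(0.91 * 0.09) = 11.57 * sqrt(0.0819) = 3.311123
CI = T_est +/- z * SE_est, so width = 2 * z * SE_est = 2 * 1.96 * 3.311123
Width = 12.9796

12.9796


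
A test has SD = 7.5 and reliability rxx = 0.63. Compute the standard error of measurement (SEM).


SEM = SD * sqrt(1 - rxx)
SEM = 7.5 * sqrt(1 - 0.63)
SEM = 7.5 * sqrt(0.37) = 7.5 * 0.608276
SEM = 4.5621

4.5621


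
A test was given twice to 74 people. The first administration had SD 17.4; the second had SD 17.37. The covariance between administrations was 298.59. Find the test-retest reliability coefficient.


r = cov(X,Y) / (SD_X * SD_Y)
r = 298.59 / (17.4 * 17.37)
r = 298.59 / 302.238
r = 0.9879

0.9879


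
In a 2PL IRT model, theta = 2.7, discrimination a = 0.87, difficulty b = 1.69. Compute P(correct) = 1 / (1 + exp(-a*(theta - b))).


a*(theta - b) = 0.87 * (2.7 - 1.69) = 0.8787
exp(-0.8787) = 0.4153
P = 1 / (1 + 0.4153)
P = 0.7066

0.7066


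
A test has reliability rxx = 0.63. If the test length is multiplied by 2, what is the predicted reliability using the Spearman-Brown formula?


r_new = (n * rxx) / (1 + (n-1) * rxx)
r_new = (2 * 0.63) / (1 + 1 * 0.63)
r_new = 1.26 / 1.63
r_new = 0.773

0.773


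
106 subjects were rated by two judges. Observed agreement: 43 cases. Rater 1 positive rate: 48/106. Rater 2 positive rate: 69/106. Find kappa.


P_o = 43/106 = 0.40566
P_e = (48*69 + 58*37) / 11236 = 0.48576
kappa = (P_o - P_e) / (1 - P_e)
kappa = (0.40566 - 0.48576) / (1 - 0.48576)
kappa = -0.1558

-0.1558


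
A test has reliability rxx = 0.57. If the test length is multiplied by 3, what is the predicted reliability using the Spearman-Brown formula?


r_new = (n * rxx) / (1 + (n-1) * rxx)
r_new = (3 * 0.57) / (1 + 2 * 0.57)
r_new = 1.71 / 2.14
r_new = 0.7991

0.7991


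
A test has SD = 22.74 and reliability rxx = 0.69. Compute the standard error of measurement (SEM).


SEM = SD * sqrt(1 - rxx)
SEM = 22.74 * sqrt(1 - 0.69)
SEM = 22.74 * sqrt(0.31) = 22.74 * 0.556776
SEM = 12.6611

12.6611


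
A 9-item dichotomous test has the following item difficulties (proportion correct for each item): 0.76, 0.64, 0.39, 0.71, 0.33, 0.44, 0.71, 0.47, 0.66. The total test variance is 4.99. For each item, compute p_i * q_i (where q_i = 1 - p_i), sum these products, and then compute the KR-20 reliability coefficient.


For each item, compute p_i * q_i:
  Item 1: 0.76 * 0.24 = 0.1824
  Item 2: 0.64 * 0.36 = 0.2304
  Item 3: 0.39 * 0.61 = 0.2379
  Item 4: 0.71 * 0.29 = 0.2059
  Item 5: 0.33 * 0.67 = 0.2211
  Item 6: 0.44 * 0.56 = 0.2464
  Item 7: 0.71 * 0.29 = 0.2059
  Item 8: 0.47 * 0.53 = 0.2491
  Item 9: 0.66 * 0.34 = 0.2244
Sum(p_i * q_i) = 0.1824 + 0.2304 + 0.2379 + 0.2059 + 0.2211 + 0.2464 + 0.2059 + 0.2491 + 0.2244 = 2.0035
KR-20 = (k/(k-1)) * (1 - Sum(p_i*q_i) / Var_total)
= (9/8) * (1 - 2.0035/4.99)
= 1.125 * 0.5985
KR-20 = 0.6733

0.6733


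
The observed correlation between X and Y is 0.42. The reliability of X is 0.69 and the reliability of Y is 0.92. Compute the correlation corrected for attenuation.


r_corrected = rxy / sqrt(rxx * ryy)
= 0.42 / sqrt(0.69 * 0.92)
= 0.42 / sqrt(0.6348)
= 0.42 / 0.796743
r_corrected = 0.5271

0.5271


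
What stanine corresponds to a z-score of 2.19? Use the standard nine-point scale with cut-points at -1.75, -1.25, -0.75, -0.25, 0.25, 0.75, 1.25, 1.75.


Stanine boundaries: [-1.75, -1.25, -0.75, -0.25, 0.25, 0.75, 1.25, 1.75]
z = 2.19
Check each boundary:
  z >= -1.75 -> could be stanine 2
  z >= -1.25 -> could be stanine 3
  z >= -0.75 -> could be stanine 4
  z >= -0.25 -> could be stanine 5
  z >= 0.25 -> could be stanine 6
  z >= 0.75 -> could be stanine 7
  z >= 1.25 -> could be stanine 8
  z >= 1.75 -> could be stanine 9
Highest qualifying boundary gives stanine = 9

9


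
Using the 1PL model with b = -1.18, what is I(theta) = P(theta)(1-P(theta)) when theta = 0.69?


P = 1/(1+exp(-(0.69--1.18))) = 0.8665
I = P*(1-P) = 0.8665 * 0.1335
I = 0.1157

0.1157


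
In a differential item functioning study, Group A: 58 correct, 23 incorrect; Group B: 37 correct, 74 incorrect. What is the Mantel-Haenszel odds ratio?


Odds_A = 58/23 = 2.5217
Odds_B = 37/74 = 0.5
OR = Odds_A / Odds_B = 2.5217 / 0.5
Exactly, OR = (58 * 74) / (23 * 37) = 4292 / 851
OR = 5.0435

5.0435


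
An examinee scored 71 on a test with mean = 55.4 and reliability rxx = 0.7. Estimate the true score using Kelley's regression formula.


T_est = rxx * X + (1 - rxx) * mean
T_est = 0.7 * 71 + 0.3 * 55.4
T_est = 49.7 + 16.62
T_est = 66.32

66.32


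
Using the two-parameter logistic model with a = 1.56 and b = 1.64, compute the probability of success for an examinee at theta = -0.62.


a*(theta - b) = 1.56 * (-0.62 - 1.64) = -3.5256
exp(--3.5256) = 33.9742
P = 1 / (1 + 33.9742)
P = 0.0286

0.0286


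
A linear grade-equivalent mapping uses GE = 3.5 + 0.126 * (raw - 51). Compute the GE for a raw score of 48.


raw - median = 48 - 51 = -3
slope * diff = 0.126 * -3 = -0.378
GE = 3.5 + -0.378
GE = 3.122

3.122


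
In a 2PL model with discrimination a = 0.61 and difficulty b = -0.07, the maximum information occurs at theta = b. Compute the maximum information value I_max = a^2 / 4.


For 2PL, max info at theta = b = -0.07
I_max = a^2 / 4 = 0.61^2 / 4
= 0.3721 / 4
I_max = 0.093

0.093


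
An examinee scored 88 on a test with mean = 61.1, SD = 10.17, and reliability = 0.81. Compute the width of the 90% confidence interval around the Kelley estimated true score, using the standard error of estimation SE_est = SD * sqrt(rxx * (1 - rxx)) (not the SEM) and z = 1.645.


True score estimate = 0.81*88 + 0.19*61.1 = 82.889
SE_est = SD * sqrt(rxx * (1 - rxx)) = 10.17 * sqrt(0.81 * 0.19) = 10.17 * sqrt(0.1539) = 3.9897
CI = T_est +/- z * SE_est, so width = 2 * z * SE_est = 2 * 1.645 * 3.9897
Width = 13.1261

13.1261


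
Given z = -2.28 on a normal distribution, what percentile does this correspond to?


CDF(z) = 0.5 * (1 + erf(z/sqrt(2)))
erf(-1.6122) = -0.9774
CDF = 0.0113
Percentile rank = 0.0113 * 100 = 1.13

1.13


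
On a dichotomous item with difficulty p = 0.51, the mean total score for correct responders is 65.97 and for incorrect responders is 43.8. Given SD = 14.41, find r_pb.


q = 1 - p = 0.49
rpb = ((M1 - M0) / SD) * sqrt(p * q)
rpb = ((65.97 - 43.8) / 14.41) * sqrt(0.51 * 0.49)
rpb = 0.7691

0.7691


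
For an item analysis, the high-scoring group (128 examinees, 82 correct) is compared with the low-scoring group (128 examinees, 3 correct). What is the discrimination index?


p_upper = 82/128 = 0.6406
p_lower = 3/128 = 0.0234
D = 0.6406 - 0.0234 = 0.6172

0.6172


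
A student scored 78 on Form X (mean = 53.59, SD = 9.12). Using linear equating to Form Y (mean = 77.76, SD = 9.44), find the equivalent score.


slope = SD_Y / SD_X = 9.44 / 9.12 ~ 1.0351
intercept = mean_Y - slope * mean_X = 77.76 - (9.44 / 9.12) * 53.59 ~ 22.2896
Y = slope * X + intercept. To avoid rounding drift from the rounded slope/intercept, evaluate the equivalent form Y = mean_Y + SD_Y * (X - mean_X) / SD_X at full precision:
Y = 77.76 + 9.44 * (78 - 53.59) / 9.12
Y = 77.76 + 9.44 * 24.41 / 9.12
Y = 77.76 + 230.4304 / 9.12
Y = 77.76 + 25.2665
Y = 103.0265

103.0265


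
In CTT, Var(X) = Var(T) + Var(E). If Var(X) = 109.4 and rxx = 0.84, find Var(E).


var_true = rxx * var_obs = 0.84 * 109.4 = 91.896
var_error = var_obs - var_true
var_error = 109.4 - 91.896
var_error = 17.504

17.504


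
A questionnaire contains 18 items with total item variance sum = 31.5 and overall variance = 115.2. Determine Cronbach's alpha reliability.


alpha = (k/(k-1)) * (1 - sum(si^2)/s_total^2)
= (18/17) * (1 - 31.5/115.2)
alpha = 0.7693

0.7693


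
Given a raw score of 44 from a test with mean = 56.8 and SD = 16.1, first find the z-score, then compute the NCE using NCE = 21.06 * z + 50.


z = (X - mean) / SD = (44 - 56.8) / 16.1
z = -12.8 / 16.1
z = -0.795
NCE = NCE = 21.06z + 50
Carry z at full precision (z = -12.8 / 16.1) into the conversion:
NCE = 21.06 * (-12.8 / 16.1) + 50 = -269.568 / 16.1 + 50
NCE = -16.7434 + 50
NCE = 33.2566

33.2566


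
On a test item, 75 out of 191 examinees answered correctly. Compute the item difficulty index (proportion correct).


Item difficulty p = number correct / total examinees
p = 75 / 191
p = 0.3927

0.3927


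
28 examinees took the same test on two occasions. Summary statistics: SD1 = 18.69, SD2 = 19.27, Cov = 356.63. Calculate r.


r = cov(X,Y) / (SD_X * SD_Y)
r = 356.63 / (18.69 * 19.27)
r = 356.63 / 360.1563
r = 0.9902

0.9902


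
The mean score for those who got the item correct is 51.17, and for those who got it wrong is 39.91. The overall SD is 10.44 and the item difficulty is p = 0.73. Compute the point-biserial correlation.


q = 1 - p = 0.27
rpb = ((M1 - M0) / SD) * sqrt(p * q)
rpb = ((51.17 - 39.91) / 10.44) * sqrt(0.73 * 0.27)
rpb = 0.4788

0.4788


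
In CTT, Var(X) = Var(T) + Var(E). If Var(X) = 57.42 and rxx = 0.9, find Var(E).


var_true = rxx * var_obs = 0.9 * 57.42 = 51.678
var_error = var_obs - var_true
var_error = 57.42 - 51.678
var_error = 5.742

5.742


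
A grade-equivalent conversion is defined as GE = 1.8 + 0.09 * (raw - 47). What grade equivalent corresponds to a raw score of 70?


raw - median = 70 - 47 = 23
slope * diff = 0.09 * 23 = 2.07
GE = 1.8 + 2.07
GE = 3.87

3.87


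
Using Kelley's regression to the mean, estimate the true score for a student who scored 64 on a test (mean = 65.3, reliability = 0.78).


T_est = rxx * X + (1 - rxx) * mean
T_est = 0.78 * 64 + 0.22 * 65.3
T_est = 49.92 + 14.366
T_est = 64.286

64.286


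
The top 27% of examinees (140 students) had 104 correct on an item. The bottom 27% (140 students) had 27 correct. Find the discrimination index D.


p_upper = 104/140 = 0.7429
p_lower = 27/140 = 0.1929
D = 0.7429 - 0.1929 = 0.55

0.55


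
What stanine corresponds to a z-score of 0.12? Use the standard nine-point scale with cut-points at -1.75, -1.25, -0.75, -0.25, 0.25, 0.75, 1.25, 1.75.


Stanine boundaries: [-1.75, -1.25, -0.75, -0.25, 0.25, 0.75, 1.25, 1.75]
z = 0.12
Check each boundary:
  z >= -1.75 -> could be stanine 2
  z >= -1.25 -> could be stanine 3
  z >= -0.75 -> could be stanine 4
  z >= -0.25 -> could be stanine 5
  z < 0.25
  z < 0.75
  z < 1.25
  z < 1.75
Highest qualifying boundary gives stanine = 5

5


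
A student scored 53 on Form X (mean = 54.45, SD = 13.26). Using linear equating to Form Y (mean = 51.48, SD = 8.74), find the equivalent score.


slope = SD_Y / SD_X = 8.74 / 13.26 ~ 0.6591
intercept = mean_Y - slope * mean_X = 51.48 - (8.74 / 13.26) * 54.45 ~ 15.5906
Y = slope * X + intercept. To avoid rounding drift from the rounded slope/intercept, evaluate the equivalent form Y = mean_Y + SD_Y * (X - mean_X) / SD_X at full precision:
Y = 51.48 + 8.74 * (53 - 54.45) / 13.26
Y = 51.48 - 8.74 * 1.45 / 13.26
Y = 51.48 - 12.673 / 13.26
Y = 51.48 - 0.9557
Y = 50.5243

50.5243


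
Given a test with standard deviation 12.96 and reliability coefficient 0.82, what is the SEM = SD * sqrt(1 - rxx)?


SEM = SD * sqrt(1 - rxx)
SEM = 12.96 * sqrt(1 - 0.82)
SEM = 12.96 * sqrt(0.18) = 12.96 * 0.424264
SEM = 5.4985

5.4985


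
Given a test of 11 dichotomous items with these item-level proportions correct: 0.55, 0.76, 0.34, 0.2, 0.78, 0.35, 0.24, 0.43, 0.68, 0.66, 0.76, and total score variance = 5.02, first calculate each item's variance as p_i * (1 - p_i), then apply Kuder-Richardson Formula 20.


For each item, compute p_i * q_i:
  Item 1: 0.55 * 0.45 = 0.2475
  Item 2: 0.76 * 0.24 = 0.1824
  Item 3: 0.34 * 0.66 = 0.2244
  Item 4: 0.2 * 0.8 = 0.16
  Item 5: 0.78 * 0.22 = 0.1716
  Item 6: 0.35 * 0.65 = 0.2275
  Item 7: 0.24 * 0.76 = 0.1824
  Item 8: 0.43 * 0.57 = 0.2451
  Item 9: 0.68 * 0.32 = 0.2176
  Item 10: 0.66 * 0.34 = 0.2244
  Item 11: 0.76 * 0.24 = 0.1824
Sum(p_i * q_i) = 0.2475 + 0.1824 + 0.2244 + 0.16 + 0.1716 + 0.2275 + 0.1824 + 0.2451 + 0.2176 + 0.2244 + 0.1824 = 2.2653
KR-20 = (k/(k-1)) * (1 - Sum(p_i*q_i) / Var_total)
= (11/10) * (1 - 2.2653/5.02)
= 1.1 * 0.5487
KR-20 = 0.6036

0.6036


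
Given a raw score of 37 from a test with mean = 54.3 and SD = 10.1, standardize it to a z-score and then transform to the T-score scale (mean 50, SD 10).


z = (X - mean) / SD = (37 - 54.3) / 10.1
z = -17.3 / 10.1
z = -1.7129
T-score = T = 50 + 10z
Carry z at full precision (z = -17.3 / 10.1) into the conversion:
T-score = 50 + 10 * (-17.3 / 10.1) = 50 + -173 / 10.1
T-score = 50 + -17.1287
T-score = 32.8713

32.8713


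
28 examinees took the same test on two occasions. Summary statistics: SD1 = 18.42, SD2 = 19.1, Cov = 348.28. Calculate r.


r = cov(X,Y) / (SD_X * SD_Y)
r = 348.28 / (18.42 * 19.1)
r = 348.28 / 351.822
r = 0.9899

0.9899


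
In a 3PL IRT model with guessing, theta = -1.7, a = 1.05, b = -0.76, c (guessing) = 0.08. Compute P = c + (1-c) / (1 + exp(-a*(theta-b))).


logit = 1.05*(-1.7 - -0.76) = -0.987
P* = 1/(1 + exp(--0.987)) = 0.2715
P = 0.08 + (1 - 0.08) * 0.2715
P = 0.3298

0.3298


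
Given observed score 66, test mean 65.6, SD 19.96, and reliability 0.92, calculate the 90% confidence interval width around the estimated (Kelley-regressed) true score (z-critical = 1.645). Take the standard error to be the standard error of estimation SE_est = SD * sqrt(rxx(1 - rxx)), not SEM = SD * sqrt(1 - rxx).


True score estimate = 0.92*66 + 0.08*65.6 = 65.968
SE_est = SD * sqrt(rxx * (1 - rxx)) = 19.96 * sqrt(0.92 * 0.08) = 19.96 * sqrt(0.0736) = 5.415012
CI = T_est +/- z * SE_est, so width = 2 * z * SE_est = 2 * 1.645 * 5.415012
Width = 17.8154

17.8154


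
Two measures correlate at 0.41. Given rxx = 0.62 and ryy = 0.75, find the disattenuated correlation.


r_corrected = rxy / sqrt(rxx * ryy)
= 0.41 / sqrt(0.62 * 0.75)
= 0.41 / sqrt(0.465)
= 0.41 / 0.681909
r_corrected = 0.6013

0.6013


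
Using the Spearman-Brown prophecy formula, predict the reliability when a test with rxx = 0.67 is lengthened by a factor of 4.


r_new = (n * rxx) / (1 + (n-1) * rxx)
r_new = (4 * 0.67) / (1 + 3 * 0.67)
r_new = 2.68 / 3.01
r_new = 0.8904

0.8904


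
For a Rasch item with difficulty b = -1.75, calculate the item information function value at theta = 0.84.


P = 1/(1+exp(-(0.84--1.75))) = 0.9302
I = P*(1-P) = 0.9302 * 0.0698
I = 0.0649

0.0649


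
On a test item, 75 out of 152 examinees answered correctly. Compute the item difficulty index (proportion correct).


Item difficulty p = number correct / total examinees
p = 75 / 152
p = 0.4934

0.4934


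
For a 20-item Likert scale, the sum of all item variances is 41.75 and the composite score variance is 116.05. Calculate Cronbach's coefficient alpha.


alpha = (k/(k-1)) * (1 - sum(si^2)/s_total^2)
= (20/19) * (1 - 41.75/116.05)
alpha = 0.6739

0.6739


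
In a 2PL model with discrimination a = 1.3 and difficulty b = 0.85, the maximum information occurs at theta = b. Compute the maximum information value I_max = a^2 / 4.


For 2PL, max info at theta = b = 0.85
I_max = a^2 / 4 = 1.3^2 / 4
= 1.69 / 4
I_max = 0.4225

0.4225


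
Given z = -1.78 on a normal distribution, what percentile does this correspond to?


CDF(z) = 0.5 * (1 + erf(z/sqrt(2)))
erf(-1.2587) = -0.9249
CDF = 0.0375
Percentile rank = 0.0375 * 100 = 3.75

3.75


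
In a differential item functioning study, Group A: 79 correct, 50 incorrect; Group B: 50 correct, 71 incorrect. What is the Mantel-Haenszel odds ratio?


Odds_A = 79/50 = 1.58
Odds_B = 50/71 = 0.7042
OR = Odds_A / Odds_B = 1.58 / 0.7042
Exactly, OR = (79 * 71) / (50 * 50) = 5609 / 2500
OR = 2.2436

2.2436


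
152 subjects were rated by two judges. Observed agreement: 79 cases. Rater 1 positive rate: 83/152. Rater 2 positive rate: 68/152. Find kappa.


P_o = 79/152 = 0.519737
P_e = (83*68 + 69*84) / 23104 = 0.495152
kappa = (P_o - P_e) / (1 - P_e)
kappa = (0.519737 - 0.495152) / (1 - 0.495152)
kappa = 0.0487

0.0487


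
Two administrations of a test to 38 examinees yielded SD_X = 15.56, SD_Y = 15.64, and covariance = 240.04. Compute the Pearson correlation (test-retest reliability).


r = cov(X,Y) / (SD_X * SD_Y)
r = 240.04 / (15.56 * 15.64)
r = 240.04 / 243.3584
r = 0.9864

0.9864
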